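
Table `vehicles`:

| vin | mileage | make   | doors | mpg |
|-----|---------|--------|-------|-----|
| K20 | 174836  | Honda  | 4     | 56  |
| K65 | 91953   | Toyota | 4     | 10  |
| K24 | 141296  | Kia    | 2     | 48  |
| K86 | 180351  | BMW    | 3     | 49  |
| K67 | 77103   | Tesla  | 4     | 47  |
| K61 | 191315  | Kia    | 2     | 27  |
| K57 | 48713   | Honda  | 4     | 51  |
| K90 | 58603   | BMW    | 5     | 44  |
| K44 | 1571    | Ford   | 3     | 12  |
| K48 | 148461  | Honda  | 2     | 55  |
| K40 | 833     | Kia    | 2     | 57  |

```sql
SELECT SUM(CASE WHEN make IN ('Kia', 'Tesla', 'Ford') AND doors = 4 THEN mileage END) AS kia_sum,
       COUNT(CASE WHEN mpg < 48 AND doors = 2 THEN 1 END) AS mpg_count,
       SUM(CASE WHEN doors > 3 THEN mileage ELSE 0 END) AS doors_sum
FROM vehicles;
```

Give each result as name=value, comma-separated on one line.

[kia_sum: make IN ('Kia', 'Tesla', 'Ford') AND doors = 4]
vin=K20: ✗
vin=K65: ✗
vin=K24: ✗
vin=K86: ✗
vin=K67: ✓ → 77103
vin=K61: ✗
vin=K57: ✗
vin=K90: ✗
vin=K44: ✗
vin=K48: ✗
vin=K40: ✗
kia_sum = 77103
—
[mpg_count: mpg < 48 AND doors = 2]
vin=K20: ✗
vin=K65: ✗
vin=K24: ✗
vin=K86: ✗
vin=K67: ✗
vin=K61: ✓ → 1
vin=K57: ✗
vin=K90: ✗
vin=K44: ✗
vin=K48: ✗
vin=K40: ✗
mpg_count = COUNT(1) = 1
—
[doors_sum: doors > 3]
vin=K20: ✓ → 174836
vin=K65: ✓ → 91953
vin=K24: ✗
vin=K86: ✗
vin=K67: ✓ → 77103
vin=K61: ✗
vin=K57: ✓ → 48713
vin=K90: ✓ → 58603
vin=K44: ✗
vin=K48: ✗
vin=K40: ✗
doors_sum = 174836 + 91953 + 77103 + 48713 + 58603 = 451208

kia_sum=77103, mpg_count=1, doors_sum=451208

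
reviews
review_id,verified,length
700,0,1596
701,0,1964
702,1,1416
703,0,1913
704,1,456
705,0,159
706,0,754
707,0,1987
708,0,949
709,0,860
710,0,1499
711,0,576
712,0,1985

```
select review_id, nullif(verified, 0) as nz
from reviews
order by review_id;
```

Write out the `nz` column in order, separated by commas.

review_id=700: verified=0 vs 0: equal → NULL
review_id=701: verified=0 vs 0: equal → NULL
review_id=702: verified=1 vs 0: differ → 1
review_id=703: verified=0 vs 0: equal → NULL
review_id=704: verified=1 vs 0: differ → 1
review_id=705: verified=0 vs 0: equal → NULL
review_id=706: verified=0 vs 0: equal → NULL
review_id=707: verified=0 vs 0: equal → NULL
review_id=708: verified=0 vs 0: equal → NULL
review_id=709: verified=0 vs 0: equal → NULL
review_id=710: verified=0 vs 0: equal → NULL
review_id=711: verified=0 vs 0: equal → NULL
review_id=712: verified=0 vs 0: equal → NULL

NULL, NULL, 1, NULL, 1, NULL, NULL, NULL, NULL, NULL, NULL, NULL, NULL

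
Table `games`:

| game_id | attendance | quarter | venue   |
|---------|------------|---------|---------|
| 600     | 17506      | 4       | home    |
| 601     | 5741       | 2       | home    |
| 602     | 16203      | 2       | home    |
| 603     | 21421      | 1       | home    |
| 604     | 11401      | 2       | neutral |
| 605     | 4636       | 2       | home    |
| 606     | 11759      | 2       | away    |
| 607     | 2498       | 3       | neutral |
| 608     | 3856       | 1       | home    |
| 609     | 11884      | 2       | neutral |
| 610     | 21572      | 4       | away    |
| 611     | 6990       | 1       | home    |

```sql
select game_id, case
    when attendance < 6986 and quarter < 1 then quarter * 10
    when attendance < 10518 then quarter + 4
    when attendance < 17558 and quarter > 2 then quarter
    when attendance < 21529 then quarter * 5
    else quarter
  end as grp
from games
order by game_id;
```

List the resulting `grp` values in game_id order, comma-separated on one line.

4, 6, 10, 5, 10, 6, 10, 7, 5, 10, 4, 5

game_id=600: attendance < 17558 and quarter > 2 → 4
game_id=601: attendance < 10518 → 6
game_id=602: attendance < 21529 → 10
game_id=603: attendance < 21529 → 5
game_id=604: attendance < 21529 → 10
game_id=605: attendance < 10518 → 6
game_id=606: attendance < 21529 → 10
game_id=607: attendance < 10518 → 7
game_id=608: attendance < 10518 → 5
game_id=609: attendance < 21529 → 10
game_id=610: ELSE → 4
game_id=611: attendance < 10518 → 5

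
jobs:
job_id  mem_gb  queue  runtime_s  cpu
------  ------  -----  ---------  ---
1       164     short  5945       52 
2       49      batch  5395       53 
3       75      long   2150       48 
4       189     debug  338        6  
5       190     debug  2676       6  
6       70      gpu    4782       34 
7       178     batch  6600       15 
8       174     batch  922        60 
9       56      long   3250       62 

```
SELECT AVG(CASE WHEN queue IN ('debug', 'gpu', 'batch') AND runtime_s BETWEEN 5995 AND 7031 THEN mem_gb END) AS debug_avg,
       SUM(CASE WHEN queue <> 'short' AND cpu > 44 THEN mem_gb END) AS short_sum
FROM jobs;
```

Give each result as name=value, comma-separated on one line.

debug_avg=178, short_sum=354

[debug_avg: queue IN ('debug', 'gpu', 'batch') AND runtime_s BETWEEN 5995 AND 7031]
job_id=1: ✗
job_id=2: ✗
job_id=3: ✗
job_id=4: ✗
job_id=5: ✗
job_id=6: ✗
job_id=7: ✓ → 178
job_id=8: ✗
job_id=9: ✗
debug_avg = 178
—
[short_sum: queue <> 'short' AND cpu > 44]
job_id=1: ✗
job_id=2: ✓ → 49
job_id=3: ✓ → 75
job_id=4: ✗
job_id=5: ✗
job_id=6: ✗
job_id=7: ✗
job_id=8: ✓ → 174
job_id=9: ✓ → 56
short_sum = 49 + 75 + 174 + 56 = 354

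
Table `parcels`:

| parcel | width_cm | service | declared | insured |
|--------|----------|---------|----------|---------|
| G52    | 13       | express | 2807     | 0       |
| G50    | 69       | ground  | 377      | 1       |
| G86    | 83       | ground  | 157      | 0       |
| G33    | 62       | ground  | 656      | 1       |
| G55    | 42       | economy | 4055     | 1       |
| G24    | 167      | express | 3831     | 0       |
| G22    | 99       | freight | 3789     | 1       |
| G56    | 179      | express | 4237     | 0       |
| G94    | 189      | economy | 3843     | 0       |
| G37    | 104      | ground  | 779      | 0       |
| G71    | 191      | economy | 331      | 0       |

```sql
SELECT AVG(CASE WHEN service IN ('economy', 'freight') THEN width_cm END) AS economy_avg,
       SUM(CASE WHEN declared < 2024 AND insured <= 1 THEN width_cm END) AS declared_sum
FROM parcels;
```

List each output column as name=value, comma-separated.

[economy_avg: service IN ('economy', 'freight')]
parcel=G52: ✗
parcel=G50: ✗
parcel=G86: ✗
parcel=G33: ✗
parcel=G55: ✓ → 42
parcel=G24: ✗
parcel=G22: ✓ → 99
parcel=G56: ✗
parcel=G94: ✓ → 189
parcel=G37: ✗
parcel=G71: ✓ → 191
economy_avg = (42 + 99 + 189 + 191) / 4 = 130.25
—
[declared_sum: declared < 2024 AND insured <= 1]
parcel=G52: ✗
parcel=G50: ✓ → 69
parcel=G86: ✓ → 83
parcel=G33: ✓ → 62
parcel=G55: ✗
parcel=G24: ✗
parcel=G22: ✗
parcel=G56: ✗
parcel=G94: ✗
parcel=G37: ✓ → 104
parcel=G71: ✓ → 191
declared_sum = 69 + 83 + 62 + 104 + 191 = 509

economy_avg=130.25, declared_sum=509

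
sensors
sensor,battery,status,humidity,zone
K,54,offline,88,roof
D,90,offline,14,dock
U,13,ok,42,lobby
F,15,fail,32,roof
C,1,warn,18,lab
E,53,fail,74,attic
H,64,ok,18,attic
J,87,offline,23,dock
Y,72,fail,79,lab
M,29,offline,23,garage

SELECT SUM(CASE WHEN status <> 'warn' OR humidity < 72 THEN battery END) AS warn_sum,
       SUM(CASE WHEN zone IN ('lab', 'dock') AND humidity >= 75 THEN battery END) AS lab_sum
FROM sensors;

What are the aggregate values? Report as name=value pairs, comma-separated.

warn_sum=478, lab_sum=72

[warn_sum: status <> 'warn' OR humidity < 72]
sensor=K: ✓ → 54
sensor=D: ✓ → 90
sensor=U: ✓ → 13
sensor=F: ✓ → 15
sensor=C: ✓ → 1
sensor=E: ✓ → 53
sensor=H: ✓ → 64
sensor=J: ✓ → 87
sensor=Y: ✓ → 72
sensor=M: ✓ → 29
warn_sum = 54 + 90 + 13 + 15 + 1 + 53 + 64 + 87 + 72 + 29 = 478
—
[lab_sum: zone IN ('lab', 'dock') AND humidity >= 75]
sensor=K: ✗
sensor=D: ✗
sensor=U: ✗
sensor=F: ✗
sensor=C: ✗
sensor=E: ✗
sensor=H: ✗
sensor=J: ✗
sensor=Y: ✓ → 72
sensor=M: ✗
lab_sum = 72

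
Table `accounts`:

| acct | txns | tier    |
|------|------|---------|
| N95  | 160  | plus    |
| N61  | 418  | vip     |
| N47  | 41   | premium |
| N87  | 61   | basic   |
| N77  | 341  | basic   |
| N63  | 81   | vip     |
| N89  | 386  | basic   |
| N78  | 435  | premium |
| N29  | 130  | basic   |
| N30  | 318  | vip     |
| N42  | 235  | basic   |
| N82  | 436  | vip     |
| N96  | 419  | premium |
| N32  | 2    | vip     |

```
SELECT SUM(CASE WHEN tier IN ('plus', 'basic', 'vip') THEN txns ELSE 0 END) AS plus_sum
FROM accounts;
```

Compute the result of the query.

acct=N95: ✓ → 160
acct=N61: ✓ → 418
acct=N47: ✗
acct=N87: ✓ → 61
acct=N77: ✓ → 341
acct=N63: ✓ → 81
acct=N89: ✓ → 386
acct=N78: ✗
acct=N29: ✓ → 130
acct=N30: ✓ → 318
acct=N42: ✓ → 235
acct=N82: ✓ → 436
acct=N96: ✗
acct=N32: ✓ → 2
plus_sum = 160 + 418 + 61 + 341 + 81 + 386 + 130 + 318 + 235 + 436 + 2 = 2568

2568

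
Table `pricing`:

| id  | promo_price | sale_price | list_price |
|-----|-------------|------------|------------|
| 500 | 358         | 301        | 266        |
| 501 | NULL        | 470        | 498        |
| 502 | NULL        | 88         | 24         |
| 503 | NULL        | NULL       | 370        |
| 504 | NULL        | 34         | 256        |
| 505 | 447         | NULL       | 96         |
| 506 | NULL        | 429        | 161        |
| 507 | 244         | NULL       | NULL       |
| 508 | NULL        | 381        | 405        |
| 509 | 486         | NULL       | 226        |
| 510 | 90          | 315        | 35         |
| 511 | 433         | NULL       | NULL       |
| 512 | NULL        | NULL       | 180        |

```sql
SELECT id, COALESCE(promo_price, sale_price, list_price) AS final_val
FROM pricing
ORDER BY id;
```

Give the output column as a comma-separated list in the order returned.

358, 470, 88, 370, 34, 447, 429, 244, 381, 486, 90, 433, 180

id=500: promo_price=358 → 358
id=501: promo_price=NULL, sale_price=470 → 470
id=502: promo_price=NULL, sale_price=88 → 88
id=503: promo_price=NULL, sale_price=NULL, list_price=370 → 370
id=504: promo_price=NULL, sale_price=34 → 34
id=505: promo_price=447 → 447
id=506: promo_price=NULL, sale_price=429 → 429
id=507: promo_price=244 → 244
id=508: promo_price=NULL, sale_price=381 → 381
id=509: promo_price=486 → 486
id=510: promo_price=90 → 90
id=511: promo_price=433 → 433
id=512: promo_price=NULL, sale_price=NULL, list_price=180 → 180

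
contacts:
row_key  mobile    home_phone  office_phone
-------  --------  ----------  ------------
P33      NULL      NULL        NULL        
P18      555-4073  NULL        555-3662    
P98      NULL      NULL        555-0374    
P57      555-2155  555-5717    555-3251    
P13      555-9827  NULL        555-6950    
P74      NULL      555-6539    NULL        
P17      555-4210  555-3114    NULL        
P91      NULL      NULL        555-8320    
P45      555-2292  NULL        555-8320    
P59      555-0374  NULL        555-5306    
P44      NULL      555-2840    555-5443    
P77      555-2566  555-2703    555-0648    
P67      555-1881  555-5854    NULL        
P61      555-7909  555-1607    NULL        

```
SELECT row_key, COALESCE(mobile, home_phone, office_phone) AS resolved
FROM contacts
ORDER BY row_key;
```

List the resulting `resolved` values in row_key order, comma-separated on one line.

row_key=P13: mobile=555-9827 → 555-9827
row_key=P17: mobile=555-4210 → 555-4210
row_key=P18: mobile=555-4073 → 555-4073
row_key=P33: mobile=NULL, home_phone=NULL, office_phone=NULL (all NULL) → NULL
row_key=P44: mobile=NULL, home_phone=555-2840 → 555-2840
row_key=P45: mobile=555-2292 → 555-2292
row_key=P57: mobile=555-2155 → 555-2155
row_key=P59: mobile=555-0374 → 555-0374
row_key=P61: mobile=555-7909 → 555-7909
row_key=P67: mobile=555-1881 → 555-1881
row_key=P74: mobile=NULL, home_phone=555-6539 → 555-6539
row_key=P77: mobile=555-2566 → 555-2566
row_key=P91: mobile=NULL, home_phone=NULL, office_phone=555-8320 → 555-8320
row_key=P98: mobile=NULL, home_phone=NULL, office_phone=555-0374 → 555-0374

555-9827, 555-4210, 555-4073, NULL, 555-2840, 555-2292, 555-2155, 555-0374, 555-7909, 555-1881, 555-6539, 555-2566, 555-8320, 555-0374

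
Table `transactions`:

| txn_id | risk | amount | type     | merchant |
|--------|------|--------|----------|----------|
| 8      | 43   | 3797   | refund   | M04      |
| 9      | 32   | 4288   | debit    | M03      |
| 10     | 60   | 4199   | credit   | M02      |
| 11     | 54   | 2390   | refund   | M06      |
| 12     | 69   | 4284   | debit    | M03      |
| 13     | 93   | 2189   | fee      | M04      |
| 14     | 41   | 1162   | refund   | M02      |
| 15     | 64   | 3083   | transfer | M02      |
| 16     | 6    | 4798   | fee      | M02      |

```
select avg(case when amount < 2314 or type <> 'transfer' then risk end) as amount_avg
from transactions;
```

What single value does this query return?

49.75

txn_id=8: ✓ → 43
txn_id=9: ✓ → 32
txn_id=10: ✓ → 60
txn_id=11: ✓ → 54
txn_id=12: ✓ → 69
txn_id=13: ✓ → 93
txn_id=14: ✓ → 41
txn_id=15: ✗
txn_id=16: ✓ → 6
amount_avg = (43 + 32 + 60 + 54 + 69 + 93 + 41 + 6) / 8 = 49.75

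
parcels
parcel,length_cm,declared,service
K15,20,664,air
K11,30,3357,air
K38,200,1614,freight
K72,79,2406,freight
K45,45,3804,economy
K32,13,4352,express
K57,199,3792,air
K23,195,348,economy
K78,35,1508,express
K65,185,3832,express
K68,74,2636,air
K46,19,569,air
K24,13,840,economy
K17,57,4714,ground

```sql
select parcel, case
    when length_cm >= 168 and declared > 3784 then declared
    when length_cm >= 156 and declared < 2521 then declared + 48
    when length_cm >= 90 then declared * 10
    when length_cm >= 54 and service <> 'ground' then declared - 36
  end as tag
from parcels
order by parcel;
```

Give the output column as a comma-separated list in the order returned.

NULL, NULL, NULL, 396, NULL, NULL, 1662, NULL, NULL, 3792, 3832, 2600, 2370, NULL

parcel=K11: (no match → NULL) → NULL
parcel=K15: (no match → NULL) → NULL
parcel=K17: (no match → NULL) → NULL
parcel=K23: length_cm >= 156 and declared < 2521 → 396
parcel=K24: (no match → NULL) → NULL
parcel=K32: (no match → NULL) → NULL
parcel=K38: length_cm >= 156 and declared < 2521 → 1662
parcel=K45: (no match → NULL) → NULL
parcel=K46: (no match → NULL) → NULL
parcel=K57: length_cm >= 168 and declared > 3784 → 3792
parcel=K65: length_cm >= 168 and declared > 3784 → 3832
parcel=K68: length_cm >= 54 and service <> 'ground' → 2600
parcel=K72: length_cm >= 54 and service <> 'ground' → 2370
parcel=K78: (no match → NULL) → NULL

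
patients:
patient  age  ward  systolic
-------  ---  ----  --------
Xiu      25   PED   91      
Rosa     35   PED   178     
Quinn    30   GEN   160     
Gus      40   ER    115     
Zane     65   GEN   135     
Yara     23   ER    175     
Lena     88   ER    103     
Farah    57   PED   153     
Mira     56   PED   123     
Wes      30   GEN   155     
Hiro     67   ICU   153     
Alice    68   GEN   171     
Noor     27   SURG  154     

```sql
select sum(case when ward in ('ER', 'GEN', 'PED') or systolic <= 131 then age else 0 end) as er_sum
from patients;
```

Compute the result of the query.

patient=Xiu: ✓ → 25
patient=Rosa: ✓ → 35
patient=Quinn: ✓ → 30
patient=Gus: ✓ → 40
patient=Zane: ✓ → 65
patient=Yara: ✓ → 23
patient=Lena: ✓ → 88
patient=Farah: ✓ → 57
patient=Mira: ✓ → 56
patient=Wes: ✓ → 30
patient=Hiro: ✗
patient=Alice: ✓ → 68
patient=Noor: ✗
er_sum = 25 + 35 + 30 + 40 + 65 + 23 + 88 + 57 + 56 + 30 + 68 = 517

517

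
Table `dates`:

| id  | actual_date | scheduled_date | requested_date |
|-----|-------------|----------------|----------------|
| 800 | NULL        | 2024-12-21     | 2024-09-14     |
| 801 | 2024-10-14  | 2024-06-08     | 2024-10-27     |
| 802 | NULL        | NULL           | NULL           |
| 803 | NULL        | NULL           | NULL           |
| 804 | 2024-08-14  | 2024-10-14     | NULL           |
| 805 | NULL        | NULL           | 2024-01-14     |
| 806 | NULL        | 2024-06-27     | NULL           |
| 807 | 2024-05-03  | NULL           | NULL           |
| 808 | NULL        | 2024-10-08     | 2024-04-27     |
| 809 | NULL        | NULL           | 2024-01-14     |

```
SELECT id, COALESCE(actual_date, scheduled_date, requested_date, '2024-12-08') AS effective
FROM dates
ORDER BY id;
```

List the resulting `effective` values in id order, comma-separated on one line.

2024-12-21, 2024-10-14, 2024-12-08, 2024-12-08, 2024-08-14, 2024-01-14, 2024-06-27, 2024-05-03, 2024-10-08, 2024-01-14

id=800: actual_date=NULL, scheduled_date=2024-12-21 → 2024-12-21
id=801: actual_date=2024-10-14 → 2024-10-14
id=802: actual_date=NULL, scheduled_date=NULL, requested_date=NULL, → literal 2024-12-08 → 2024-12-08
id=803: actual_date=NULL, scheduled_date=NULL, requested_date=NULL, → literal 2024-12-08 → 2024-12-08
id=804: actual_date=2024-08-14 → 2024-08-14
id=805: actual_date=NULL, scheduled_date=NULL, requested_date=2024-01-14 → 2024-01-14
id=806: actual_date=NULL, scheduled_date=2024-06-27 → 2024-06-27
id=807: actual_date=2024-05-03 → 2024-05-03
id=808: actual_date=NULL, scheduled_date=2024-10-08 → 2024-10-08
id=809: actual_date=NULL, scheduled_date=NULL, requested_date=2024-01-14 → 2024-01-14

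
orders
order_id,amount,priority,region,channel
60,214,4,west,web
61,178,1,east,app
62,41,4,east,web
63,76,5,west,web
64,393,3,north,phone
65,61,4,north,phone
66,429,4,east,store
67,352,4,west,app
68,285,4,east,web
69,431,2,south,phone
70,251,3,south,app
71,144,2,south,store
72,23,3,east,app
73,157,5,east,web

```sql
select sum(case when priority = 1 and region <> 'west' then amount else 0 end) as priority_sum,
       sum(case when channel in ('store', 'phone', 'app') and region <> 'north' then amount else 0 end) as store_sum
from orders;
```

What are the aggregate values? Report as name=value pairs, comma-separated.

[priority_sum: priority = 1 and region <> 'west']
order_id=60: ✗
order_id=61: ✓ → 178
order_id=62: ✗
order_id=63: ✗
order_id=64: ✗
order_id=65: ✗
order_id=66: ✗
order_id=67: ✗
order_id=68: ✗
order_id=69: ✗
order_id=70: ✗
order_id=71: ✗
order_id=72: ✗
order_id=73: ✗
priority_sum = 178
—
[store_sum: channel in ('store', 'phone', 'app') and region <> 'north']
order_id=60: ✗
order_id=61: ✓ → 178
order_id=62: ✗
order_id=63: ✗
order_id=64: ✗
order_id=65: ✗
order_id=66: ✓ → 429
order_id=67: ✓ → 352
order_id=68: ✗
order_id=69: ✓ → 431
order_id=70: ✓ → 251
order_id=71: ✓ → 144
order_id=72: ✓ → 23
order_id=73: ✗
store_sum = 178 + 429 + 352 + 431 + 251 + 144 + 23 = 1808

priority_sum=178, store_sum=1808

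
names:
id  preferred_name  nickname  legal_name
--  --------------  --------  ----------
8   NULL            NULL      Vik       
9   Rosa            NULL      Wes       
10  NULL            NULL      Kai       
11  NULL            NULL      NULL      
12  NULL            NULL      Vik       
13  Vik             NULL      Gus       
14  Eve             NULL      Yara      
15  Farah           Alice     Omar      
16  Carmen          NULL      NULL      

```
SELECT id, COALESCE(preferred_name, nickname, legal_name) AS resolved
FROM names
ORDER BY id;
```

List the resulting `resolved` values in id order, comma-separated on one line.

Vik, Rosa, Kai, NULL, Vik, Vik, Eve, Farah, Carmen

id=8: preferred_name=NULL, nickname=NULL, legal_name=Vik → Vik
id=9: preferred_name=Rosa → Rosa
id=10: preferred_name=NULL, nickname=NULL, legal_name=Kai → Kai
id=11: preferred_name=NULL, nickname=NULL, legal_name=NULL (all NULL) → NULL
id=12: preferred_name=NULL, nickname=NULL, legal_name=Vik → Vik
id=13: preferred_name=Vik → Vik
id=14: preferred_name=Eve → Eve
id=15: preferred_name=Farah → Farah
id=16: preferred_name=Carmen → Carmen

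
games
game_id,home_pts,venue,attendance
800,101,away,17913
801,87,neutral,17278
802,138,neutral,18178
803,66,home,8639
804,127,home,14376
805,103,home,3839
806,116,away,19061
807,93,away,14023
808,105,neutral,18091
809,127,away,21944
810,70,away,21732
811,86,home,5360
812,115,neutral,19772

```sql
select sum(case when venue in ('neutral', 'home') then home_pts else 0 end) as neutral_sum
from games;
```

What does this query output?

game_id=800: ✗
game_id=801: ✓ → 87
game_id=802: ✓ → 138
game_id=803: ✓ → 66
game_id=804: ✓ → 127
game_id=805: ✓ → 103
game_id=806: ✗
game_id=807: ✗
game_id=808: ✓ → 105
game_id=809: ✗
game_id=810: ✗
game_id=811: ✓ → 86
game_id=812: ✓ → 115
neutral_sum = 87 + 138 + 66 + 127 + 103 + 105 + 86 + 115 = 827

827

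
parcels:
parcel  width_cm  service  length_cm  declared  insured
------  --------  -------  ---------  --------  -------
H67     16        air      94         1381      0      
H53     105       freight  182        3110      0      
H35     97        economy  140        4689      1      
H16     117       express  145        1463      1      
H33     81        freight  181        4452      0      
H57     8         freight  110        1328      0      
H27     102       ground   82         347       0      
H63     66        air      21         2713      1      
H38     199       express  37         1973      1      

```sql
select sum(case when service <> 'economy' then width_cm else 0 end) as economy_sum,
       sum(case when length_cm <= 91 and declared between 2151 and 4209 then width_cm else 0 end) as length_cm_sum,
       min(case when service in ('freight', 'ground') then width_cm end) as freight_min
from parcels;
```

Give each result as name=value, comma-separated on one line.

[economy_sum: service <> 'economy']
parcel=H67: ✓ → 16
parcel=H53: ✓ → 105
parcel=H35: ✗
parcel=H16: ✓ → 117
parcel=H33: ✓ → 81
parcel=H57: ✓ → 8
parcel=H27: ✓ → 102
parcel=H63: ✓ → 66
parcel=H38: ✓ → 199
economy_sum = 16 + 105 + 117 + 81 + 8 + 102 + 66 + 199 = 694
—
[length_cm_sum: length_cm <= 91 and declared between 2151 and 4209]
parcel=H67: ✗
parcel=H53: ✗
parcel=H35: ✗
parcel=H16: ✗
parcel=H33: ✗
parcel=H57: ✗
parcel=H27: ✗
parcel=H63: ✓ → 66
parcel=H38: ✗
length_cm_sum = 66
—
[freight_min: service in ('freight', 'ground')]
parcel=H67: ✗
parcel=H53: ✓ → 105
parcel=H35: ✗
parcel=H16: ✗
parcel=H33: ✓ → 81
parcel=H57: ✓ → 8
parcel=H27: ✓ → 102
parcel=H63: ✗
parcel=H38: ✗
freight_min = MIN(105, 81, 8, 102) = 8

economy_sum=694, length_cm_sum=66, freight_min=8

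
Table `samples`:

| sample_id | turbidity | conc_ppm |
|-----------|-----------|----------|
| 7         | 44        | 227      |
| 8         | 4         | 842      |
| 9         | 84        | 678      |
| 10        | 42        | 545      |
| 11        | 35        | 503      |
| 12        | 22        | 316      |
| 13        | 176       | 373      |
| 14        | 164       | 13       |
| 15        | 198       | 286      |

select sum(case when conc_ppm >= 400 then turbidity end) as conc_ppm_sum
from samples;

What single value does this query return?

165

sample_id=7: ✗
sample_id=8: ✓ → 4
sample_id=9: ✓ → 84
sample_id=10: ✓ → 42
sample_id=11: ✓ → 35
sample_id=12: ✗
sample_id=13: ✗
sample_id=14: ✗
sample_id=15: ✗
conc_ppm_sum = 4 + 84 + 42 + 35 = 165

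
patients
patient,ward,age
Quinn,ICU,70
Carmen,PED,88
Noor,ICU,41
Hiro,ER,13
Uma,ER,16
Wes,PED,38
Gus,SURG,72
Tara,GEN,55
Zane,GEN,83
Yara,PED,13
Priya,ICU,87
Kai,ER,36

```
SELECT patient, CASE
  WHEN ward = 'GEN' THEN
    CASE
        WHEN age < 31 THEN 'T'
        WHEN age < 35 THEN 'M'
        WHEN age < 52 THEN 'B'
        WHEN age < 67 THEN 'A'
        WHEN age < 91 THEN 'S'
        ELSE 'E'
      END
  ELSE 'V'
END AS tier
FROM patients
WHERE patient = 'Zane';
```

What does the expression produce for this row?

patient = Zane: ward=GEN, age=83.
ward='GEN' → inner[age < 91] → S

S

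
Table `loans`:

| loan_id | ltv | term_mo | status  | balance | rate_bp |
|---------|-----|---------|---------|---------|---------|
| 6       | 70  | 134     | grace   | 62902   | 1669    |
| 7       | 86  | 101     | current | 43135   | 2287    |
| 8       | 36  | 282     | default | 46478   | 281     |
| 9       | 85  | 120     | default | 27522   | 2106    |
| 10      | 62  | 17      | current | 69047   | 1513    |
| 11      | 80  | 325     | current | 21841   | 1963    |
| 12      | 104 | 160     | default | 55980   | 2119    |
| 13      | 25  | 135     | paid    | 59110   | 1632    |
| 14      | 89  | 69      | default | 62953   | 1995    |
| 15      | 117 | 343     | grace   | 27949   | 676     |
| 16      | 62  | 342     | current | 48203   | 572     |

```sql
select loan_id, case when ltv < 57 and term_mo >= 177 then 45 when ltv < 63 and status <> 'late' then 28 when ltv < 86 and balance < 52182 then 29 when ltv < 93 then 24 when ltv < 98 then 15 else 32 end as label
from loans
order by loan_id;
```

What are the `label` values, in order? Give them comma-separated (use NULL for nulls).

24, 24, 45, 29, 28, 29, 32, 28, 24, 32, 28

loan_id=6: ltv < 93 → 24
loan_id=7: ltv < 93 → 24
loan_id=8: ltv < 57 and term_mo >= 177 → 45
loan_id=9: ltv < 86 and balance < 52182 → 29
loan_id=10: ltv < 63 and status <> 'late' → 28
loan_id=11: ltv < 86 and balance < 52182 → 29
loan_id=12: ELSE → 32
loan_id=13: ltv < 63 and status <> 'late' → 28
loan_id=14: ltv < 93 → 24
loan_id=15: ELSE → 32
loan_id=16: ltv < 63 and status <> 'late' → 28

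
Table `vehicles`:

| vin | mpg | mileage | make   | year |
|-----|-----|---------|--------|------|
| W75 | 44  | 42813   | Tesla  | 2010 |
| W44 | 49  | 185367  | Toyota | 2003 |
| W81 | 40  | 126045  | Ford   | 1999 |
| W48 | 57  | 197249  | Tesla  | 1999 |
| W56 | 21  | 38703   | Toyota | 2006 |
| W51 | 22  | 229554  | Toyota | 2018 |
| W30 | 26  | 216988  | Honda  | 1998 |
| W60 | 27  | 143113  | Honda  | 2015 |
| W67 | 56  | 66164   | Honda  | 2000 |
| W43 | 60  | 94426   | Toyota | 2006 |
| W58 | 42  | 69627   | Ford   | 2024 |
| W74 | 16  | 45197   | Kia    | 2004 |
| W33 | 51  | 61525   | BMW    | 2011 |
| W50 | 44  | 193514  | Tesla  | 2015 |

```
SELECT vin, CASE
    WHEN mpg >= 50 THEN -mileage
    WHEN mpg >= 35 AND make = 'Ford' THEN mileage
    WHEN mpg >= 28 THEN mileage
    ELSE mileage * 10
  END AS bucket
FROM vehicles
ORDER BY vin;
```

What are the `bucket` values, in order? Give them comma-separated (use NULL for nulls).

vin=W30: ELSE → 2169880
vin=W33: mpg >= 50 → -61525
vin=W43: mpg >= 50 → -94426
vin=W44: mpg >= 28 → 185367
vin=W48: mpg >= 50 → -197249
vin=W50: mpg >= 28 → 193514
vin=W51: ELSE → 2295540
vin=W56: ELSE → 387030
vin=W58: mpg >= 35 AND make = 'Ford' → 69627
vin=W60: ELSE → 1431130
vin=W67: mpg >= 50 → -66164
vin=W74: ELSE → 451970
vin=W75: mpg >= 28 → 42813
vin=W81: mpg >= 35 AND make = 'Ford' → 126045

2169880, -61525, -94426, 185367, -197249, 193514, 2295540, 387030, 69627, 1431130, -66164, 451970, 42813, 126045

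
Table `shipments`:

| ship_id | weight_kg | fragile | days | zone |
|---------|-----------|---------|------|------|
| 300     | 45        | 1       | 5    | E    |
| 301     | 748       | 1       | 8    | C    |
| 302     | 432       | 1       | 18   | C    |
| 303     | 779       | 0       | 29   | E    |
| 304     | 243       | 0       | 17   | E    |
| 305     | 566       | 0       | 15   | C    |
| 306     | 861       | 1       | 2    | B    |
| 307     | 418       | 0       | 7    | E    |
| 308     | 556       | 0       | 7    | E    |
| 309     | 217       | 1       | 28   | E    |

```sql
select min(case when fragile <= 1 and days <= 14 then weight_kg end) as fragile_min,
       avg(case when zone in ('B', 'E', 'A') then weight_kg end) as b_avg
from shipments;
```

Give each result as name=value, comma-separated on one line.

fragile_min=45, b_avg=445.5714285714

[fragile_min: fragile <= 1 and days <= 14]
ship_id=300: ✓ → 45
ship_id=301: ✓ → 748
ship_id=302: ✗
ship_id=303: ✗
ship_id=304: ✗
ship_id=305: ✗
ship_id=306: ✓ → 861
ship_id=307: ✓ → 418
ship_id=308: ✓ → 556
ship_id=309: ✗
fragile_min = MIN(45, 748, 861, 418, 556) = 45
—
[b_avg: zone in ('B', 'E', 'A')]
ship_id=300: ✓ → 45
ship_id=301: ✗
ship_id=302: ✗
ship_id=303: ✓ → 779
ship_id=304: ✓ → 243
ship_id=305: ✗
ship_id=306: ✓ → 861
ship_id=307: ✓ → 418
ship_id=308: ✓ → 556
ship_id=309: ✓ → 217
b_avg = (45 + 779 + 243 + 861 + 418 + 556 + 217) / 7 = 445.5714285714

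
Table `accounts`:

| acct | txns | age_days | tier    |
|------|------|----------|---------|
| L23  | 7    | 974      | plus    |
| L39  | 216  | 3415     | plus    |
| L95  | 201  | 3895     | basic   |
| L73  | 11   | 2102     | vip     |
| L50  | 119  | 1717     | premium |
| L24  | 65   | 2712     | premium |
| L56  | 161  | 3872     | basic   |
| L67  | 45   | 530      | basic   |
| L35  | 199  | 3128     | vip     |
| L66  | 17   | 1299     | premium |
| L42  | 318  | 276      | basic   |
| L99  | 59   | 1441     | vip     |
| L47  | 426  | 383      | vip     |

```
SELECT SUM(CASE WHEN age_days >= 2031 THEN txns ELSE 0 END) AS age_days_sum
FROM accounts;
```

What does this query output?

acct=L23: ✗
acct=L39: ✓ → 216
acct=L95: ✓ → 201
acct=L73: ✓ → 11
acct=L50: ✗
acct=L24: ✓ → 65
acct=L56: ✓ → 161
acct=L67: ✗
acct=L35: ✓ → 199
acct=L66: ✗
acct=L42: ✗
acct=L99: ✗
acct=L47: ✗
age_days_sum = 216 + 201 + 11 + 65 + 161 + 199 = 853

853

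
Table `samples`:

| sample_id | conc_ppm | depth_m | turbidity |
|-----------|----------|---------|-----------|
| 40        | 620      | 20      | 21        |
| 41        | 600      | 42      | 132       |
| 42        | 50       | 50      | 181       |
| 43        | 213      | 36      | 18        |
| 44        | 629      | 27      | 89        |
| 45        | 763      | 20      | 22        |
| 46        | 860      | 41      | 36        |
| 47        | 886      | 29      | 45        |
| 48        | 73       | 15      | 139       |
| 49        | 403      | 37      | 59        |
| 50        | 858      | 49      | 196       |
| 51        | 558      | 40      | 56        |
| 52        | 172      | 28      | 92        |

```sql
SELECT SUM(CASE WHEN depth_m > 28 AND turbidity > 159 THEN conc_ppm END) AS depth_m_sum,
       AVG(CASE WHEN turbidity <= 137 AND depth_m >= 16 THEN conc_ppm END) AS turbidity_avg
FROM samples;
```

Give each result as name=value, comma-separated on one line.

depth_m_sum=908, turbidity_avg=570.4

[depth_m_sum: depth_m > 28 AND turbidity > 159]
sample_id=40: ✗
sample_id=41: ✗
sample_id=42: ✓ → 50
sample_id=43: ✗
sample_id=44: ✗
sample_id=45: ✗
sample_id=46: ✗
sample_id=47: ✗
sample_id=48: ✗
sample_id=49: ✗
sample_id=50: ✓ → 858
sample_id=51: ✗
sample_id=52: ✗
depth_m_sum = 50 + 858 = 908
—
[turbidity_avg: turbidity <= 137 AND depth_m >= 16]
sample_id=40: ✓ → 620
sample_id=41: ✓ → 600
sample_id=42: ✗
sample_id=43: ✓ → 213
sample_id=44: ✓ → 629
sample_id=45: ✓ → 763
sample_id=46: ✓ → 860
sample_id=47: ✓ → 886
sample_id=48: ✗
sample_id=49: ✓ → 403
sample_id=50: ✗
sample_id=51: ✓ → 558
sample_id=52: ✓ → 172
turbidity_avg = (620 + 600 + 213 + 629 + 763 + 860 + 886 + 403 + 558 + 172) / 10 = 570.4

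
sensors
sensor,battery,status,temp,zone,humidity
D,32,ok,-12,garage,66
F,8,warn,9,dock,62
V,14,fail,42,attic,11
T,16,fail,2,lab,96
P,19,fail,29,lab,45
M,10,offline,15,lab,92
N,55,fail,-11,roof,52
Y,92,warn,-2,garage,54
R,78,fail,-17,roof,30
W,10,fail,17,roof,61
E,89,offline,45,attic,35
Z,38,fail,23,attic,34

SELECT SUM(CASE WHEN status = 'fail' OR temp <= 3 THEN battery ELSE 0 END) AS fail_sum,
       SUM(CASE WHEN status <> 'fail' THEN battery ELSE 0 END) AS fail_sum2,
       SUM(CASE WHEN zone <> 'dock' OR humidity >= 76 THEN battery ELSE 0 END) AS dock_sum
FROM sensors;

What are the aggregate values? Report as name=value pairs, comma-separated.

[fail_sum: status = 'fail' OR temp <= 3]
sensor=D: ✓ → 32
sensor=F: ✗
sensor=V: ✓ → 14
sensor=T: ✓ → 16
sensor=P: ✓ → 19
sensor=M: ✗
sensor=N: ✓ → 55
sensor=Y: ✓ → 92
sensor=R: ✓ → 78
sensor=W: ✓ → 10
sensor=E: ✗
sensor=Z: ✓ → 38
fail_sum = 32 + 14 + 16 + 19 + 55 + 92 + 78 + 10 + 38 = 354
—
[fail_sum2: status <> 'fail']
sensor=D: ✓ → 32
sensor=F: ✓ → 8
sensor=V: ✗
sensor=T: ✗
sensor=P: ✗
sensor=M: ✓ → 10
sensor=N: ✗
sensor=Y: ✓ → 92
sensor=R: ✗
sensor=W: ✗
sensor=E: ✓ → 89
sensor=Z: ✗
fail_sum2 = 32 + 8 + 10 + 92 + 89 = 231
—
[dock_sum: zone <> 'dock' OR humidity >= 76]
sensor=D: ✓ → 32
sensor=F: ✗
sensor=V: ✓ → 14
sensor=T: ✓ → 16
sensor=P: ✓ → 19
sensor=M: ✓ → 10
sensor=N: ✓ → 55
sensor=Y: ✓ → 92
sensor=R: ✓ → 78
sensor=W: ✓ → 10
sensor=E: ✓ → 89
sensor=Z: ✓ → 38
dock_sum = 32 + 14 + 16 + 19 + 10 + 55 + 92 + 78 + 10 + 89 + 38 = 453

fail_sum=354, fail_sum2=231, dock_sum=453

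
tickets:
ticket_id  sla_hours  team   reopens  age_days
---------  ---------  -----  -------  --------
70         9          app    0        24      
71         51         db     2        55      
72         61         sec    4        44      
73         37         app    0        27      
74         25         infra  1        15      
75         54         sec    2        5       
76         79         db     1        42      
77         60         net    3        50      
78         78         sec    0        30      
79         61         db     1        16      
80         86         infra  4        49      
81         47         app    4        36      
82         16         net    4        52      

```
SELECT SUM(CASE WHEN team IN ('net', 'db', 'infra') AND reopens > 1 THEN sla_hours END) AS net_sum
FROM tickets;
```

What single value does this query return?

ticket_id=70: ✗
ticket_id=71: ✓ → 51
ticket_id=72: ✗
ticket_id=73: ✗
ticket_id=74: ✗
ticket_id=75: ✗
ticket_id=76: ✗
ticket_id=77: ✓ → 60
ticket_id=78: ✗
ticket_id=79: ✗
ticket_id=80: ✓ → 86
ticket_id=81: ✗
ticket_id=82: ✓ → 16
net_sum = 51 + 60 + 86 + 16 = 213

213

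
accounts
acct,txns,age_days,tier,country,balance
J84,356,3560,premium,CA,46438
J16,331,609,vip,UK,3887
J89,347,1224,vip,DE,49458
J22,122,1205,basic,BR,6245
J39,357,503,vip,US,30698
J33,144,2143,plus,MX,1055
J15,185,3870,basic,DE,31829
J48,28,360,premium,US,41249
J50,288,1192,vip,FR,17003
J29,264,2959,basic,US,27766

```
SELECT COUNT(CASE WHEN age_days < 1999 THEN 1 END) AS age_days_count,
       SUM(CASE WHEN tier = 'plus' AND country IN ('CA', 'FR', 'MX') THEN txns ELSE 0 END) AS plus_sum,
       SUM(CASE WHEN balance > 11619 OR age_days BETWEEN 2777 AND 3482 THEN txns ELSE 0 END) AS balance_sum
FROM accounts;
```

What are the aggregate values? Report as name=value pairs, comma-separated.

[age_days_count: age_days < 1999]
acct=J84: ✗
acct=J16: ✓ → 1
acct=J89: ✓ → 1
acct=J22: ✓ → 1
acct=J39: ✓ → 1
acct=J33: ✗
acct=J15: ✗
acct=J48: ✓ → 1
acct=J50: ✓ → 1
acct=J29: ✗
age_days_count = COUNT(1, 1, 1, 1, 1, 1) = 6
—
[plus_sum: tier = 'plus' AND country IN ('CA', 'FR', 'MX')]
acct=J84: ✗
acct=J16: ✗
acct=J89: ✗
acct=J22: ✗
acct=J39: ✗
acct=J33: ✓ → 144
acct=J15: ✗
acct=J48: ✗
acct=J50: ✗
acct=J29: ✗
plus_sum = 144
—
[balance_sum: balance > 11619 OR age_days BETWEEN 2777 AND 3482]
acct=J84: ✓ → 356
acct=J16: ✗
acct=J89: ✓ → 347
acct=J22: ✗
acct=J39: ✓ → 357
acct=J33: ✗
acct=J15: ✓ → 185
acct=J48: ✓ → 28
acct=J50: ✓ → 288
acct=J29: ✓ → 264
balance_sum = 356 + 347 + 357 + 185 + 28 + 288 + 264 = 1825

age_days_count=6, plus_sum=144, balance_sum=1825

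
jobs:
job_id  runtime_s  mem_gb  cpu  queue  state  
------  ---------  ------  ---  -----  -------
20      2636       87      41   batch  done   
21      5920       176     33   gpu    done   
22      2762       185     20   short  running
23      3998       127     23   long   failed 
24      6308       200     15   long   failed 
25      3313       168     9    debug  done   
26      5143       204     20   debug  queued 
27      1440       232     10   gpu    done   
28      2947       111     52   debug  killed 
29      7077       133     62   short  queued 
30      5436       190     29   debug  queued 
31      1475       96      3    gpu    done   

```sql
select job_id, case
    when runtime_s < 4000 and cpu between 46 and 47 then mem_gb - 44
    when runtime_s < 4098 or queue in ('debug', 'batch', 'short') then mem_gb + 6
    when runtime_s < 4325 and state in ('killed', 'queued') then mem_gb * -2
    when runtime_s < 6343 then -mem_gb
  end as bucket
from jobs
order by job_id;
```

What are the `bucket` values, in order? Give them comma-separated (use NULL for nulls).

93, -176, 191, 133, -200, 174, 210, 238, 117, 139, 196, 102

job_id=20: runtime_s < 4098 or queue in ('debug', 'batch', 'short') → 93
job_id=21: runtime_s < 6343 → -176
job_id=22: runtime_s < 4098 or queue in ('debug', 'batch', 'short') → 191
job_id=23: runtime_s < 4098 or queue in ('debug', 'batch', 'short') → 133
job_id=24: runtime_s < 6343 → -200
job_id=25: runtime_s < 4098 or queue in ('debug', 'batch', 'short') → 174
job_id=26: runtime_s < 4098 or queue in ('debug', 'batch', 'short') → 210
job_id=27: runtime_s < 4098 or queue in ('debug', 'batch', 'short') → 238
job_id=28: runtime_s < 4098 or queue in ('debug', 'batch', 'short') → 117
job_id=29: runtime_s < 4098 or queue in ('debug', 'batch', 'short') → 139
job_id=30: runtime_s < 4098 or queue in ('debug', 'batch', 'short') → 196
job_id=31: runtime_s < 4098 or queue in ('debug', 'batch', 'short') → 102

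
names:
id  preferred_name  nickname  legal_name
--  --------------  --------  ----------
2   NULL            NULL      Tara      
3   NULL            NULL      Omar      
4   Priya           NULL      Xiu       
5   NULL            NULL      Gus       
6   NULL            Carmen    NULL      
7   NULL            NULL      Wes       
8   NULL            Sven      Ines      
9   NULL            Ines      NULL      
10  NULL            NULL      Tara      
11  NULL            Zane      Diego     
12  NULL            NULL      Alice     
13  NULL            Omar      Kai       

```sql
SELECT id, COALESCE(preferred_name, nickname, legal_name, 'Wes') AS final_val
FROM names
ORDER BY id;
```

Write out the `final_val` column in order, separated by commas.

id=2: preferred_name=NULL, nickname=NULL, legal_name=Tara → Tara
id=3: preferred_name=NULL, nickname=NULL, legal_name=Omar → Omar
id=4: preferred_name=Priya → Priya
id=5: preferred_name=NULL, nickname=NULL, legal_name=Gus → Gus
id=6: preferred_name=NULL, nickname=Carmen → Carmen
id=7: preferred_name=NULL, nickname=NULL, legal_name=Wes → Wes
id=8: preferred_name=NULL, nickname=Sven → Sven
id=9: preferred_name=NULL, nickname=Ines → Ines
id=10: preferred_name=NULL, nickname=NULL, legal_name=Tara → Tara
id=11: preferred_name=NULL, nickname=Zane → Zane
id=12: preferred_name=NULL, nickname=NULL, legal_name=Alice → Alice
id=13: preferred_name=NULL, nickname=Omar → Omar

Tara, Omar, Priya, Gus, Carmen, Wes, Sven, Ines, Tara, Zane, Alice, Omar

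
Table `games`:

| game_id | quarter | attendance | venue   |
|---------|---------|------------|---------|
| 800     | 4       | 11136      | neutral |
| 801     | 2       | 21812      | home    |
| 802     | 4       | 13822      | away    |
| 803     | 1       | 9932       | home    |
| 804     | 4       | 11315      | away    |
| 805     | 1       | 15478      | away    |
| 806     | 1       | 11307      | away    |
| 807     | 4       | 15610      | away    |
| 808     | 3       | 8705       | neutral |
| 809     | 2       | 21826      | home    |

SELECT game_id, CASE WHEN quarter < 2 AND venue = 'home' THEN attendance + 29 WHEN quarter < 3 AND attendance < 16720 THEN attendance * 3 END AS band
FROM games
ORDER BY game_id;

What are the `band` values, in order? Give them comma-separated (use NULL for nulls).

NULL, NULL, NULL, 9961, NULL, 46434, 33921, NULL, NULL, NULL

game_id=800: (no match → NULL) → NULL
game_id=801: (no match → NULL) → NULL
game_id=802: (no match → NULL) → NULL
game_id=803: quarter < 2 AND venue = 'home' → 9961
game_id=804: (no match → NULL) → NULL
game_id=805: quarter < 3 AND attendance < 16720 → 46434
game_id=806: quarter < 3 AND attendance < 16720 → 33921
game_id=807: (no match → NULL) → NULL
game_id=808: (no match → NULL) → NULL
game_id=809: (no match → NULL) → NULL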